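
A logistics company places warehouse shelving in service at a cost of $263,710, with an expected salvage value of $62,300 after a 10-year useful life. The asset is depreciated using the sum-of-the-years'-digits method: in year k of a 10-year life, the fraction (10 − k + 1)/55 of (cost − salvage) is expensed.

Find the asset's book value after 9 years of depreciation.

$65,962

Depreciable base = $263,710 − $62,300 = $201,410.
Sum of the years' digits = 10+9+8+7+6+5+4+3+2+1 = 55.
Year 1: $201,410 × 10/55 = $36,620. Book value $227,090.
Year 2: $201,410 × 9/55 = $32,958. Book value $194,132.
Year 3: $201,410 × 8/55 = $29,296. Book value $164,836.
Year 4: $201,410 × 7/55 = $25,634. Book value $139,202.
Year 5: $201,410 × 6/55 = $21,972. Book value $117,230.
Year 6: $201,410 × 5/55 = $18,310. Book value $98,920.
Year 7: $201,410 × 4/55 = $14,648. Book value $84,272.
Year 8: $201,410 × 3/55 = $10,986. Book value $73,286.
Year 9: $201,410 × 2/55 = $7,324. Book value $65,962.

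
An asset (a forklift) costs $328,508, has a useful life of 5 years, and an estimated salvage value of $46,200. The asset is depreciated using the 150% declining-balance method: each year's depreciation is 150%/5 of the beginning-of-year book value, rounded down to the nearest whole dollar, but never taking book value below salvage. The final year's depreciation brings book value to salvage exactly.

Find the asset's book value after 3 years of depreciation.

Depreciable base = $328,508 − $46,200 = $282,308.
Year 1: ⌊$328,508 × 150%/5⌋ = $98,552. Book value $229,956.
Year 2: ⌊$229,956 × 150%/5⌋ = $68,986. Book value $160,970.
Year 3: ⌊$160,970 × 150%/5⌋ = $48,291. Book value $112,679.

$112,679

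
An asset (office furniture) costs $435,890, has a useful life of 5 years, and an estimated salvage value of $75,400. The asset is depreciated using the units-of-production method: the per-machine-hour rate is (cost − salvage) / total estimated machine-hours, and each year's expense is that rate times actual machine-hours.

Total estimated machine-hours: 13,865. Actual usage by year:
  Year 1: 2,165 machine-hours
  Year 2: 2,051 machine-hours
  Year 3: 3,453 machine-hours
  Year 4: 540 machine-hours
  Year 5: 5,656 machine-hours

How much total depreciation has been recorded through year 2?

$109,616

Depreciable base = $435,890 − $75,400 = $360,490.
Rate = $360,490 / 13,865 machine-hours = $26 per machine-hour.
Year 1: 2,165 × $26 = $56,290. Book value $379,600.
Year 2: 2,051 × $26 = $53,326. Book value $326,274.
Accumulated through year 2 = $435,890 − $326,274 = $109,616.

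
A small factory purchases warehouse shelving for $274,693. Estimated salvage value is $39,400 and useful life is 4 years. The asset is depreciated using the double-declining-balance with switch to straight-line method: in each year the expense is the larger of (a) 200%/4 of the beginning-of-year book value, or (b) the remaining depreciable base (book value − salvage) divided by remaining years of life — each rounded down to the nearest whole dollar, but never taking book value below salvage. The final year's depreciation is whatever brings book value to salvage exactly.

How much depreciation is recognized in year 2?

Depreciable base = $274,693 − $39,400 = $235,293.
Year 1: DB = ⌊$274,693 × 200%/4⌋ = $137,346; SL = ⌊$235,293/4⌋ = $58,823 → take DB $137,346. Book value $137,347.
Year 2: DB = ⌊$137,347 × 200%/4⌋ = $68,673; SL = ⌊$97,947/3⌋ = $32,649 → take DB $68,673. Book value $68,674.

$68,673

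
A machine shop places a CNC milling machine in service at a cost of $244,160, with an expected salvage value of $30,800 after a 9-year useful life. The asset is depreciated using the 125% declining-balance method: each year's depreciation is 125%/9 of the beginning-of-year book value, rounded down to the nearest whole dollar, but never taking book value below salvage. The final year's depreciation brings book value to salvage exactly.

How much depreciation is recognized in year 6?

Depreciable base = $244,160 − $30,800 = $213,360.
Year 1: ⌊$244,160 × 125%/9⌋ = $33,911. Book value $210,249.
Year 2: ⌊$210,249 × 125%/9⌋ = $29,201. Book value $181,048.
Year 3: ⌊$181,048 × 125%/9⌋ = $25,145. Book value $155,903.
Year 4: ⌊$155,903 × 125%/9⌋ = $21,653. Book value $134,250.
Year 5: ⌊$134,250 × 125%/9⌋ = $18,645. Book value $115,605.
Year 6: ⌊$115,605 × 125%/9⌋ = $16,056. Book value $99,549.

$16,056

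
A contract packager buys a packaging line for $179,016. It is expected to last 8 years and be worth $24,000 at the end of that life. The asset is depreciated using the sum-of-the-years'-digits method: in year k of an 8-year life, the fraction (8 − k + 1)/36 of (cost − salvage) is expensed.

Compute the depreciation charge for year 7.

Depreciable base = $179,016 − $24,000 = $155,016.
Sum of the years' digits = 8+7+6+5+4+3+2+1 = 36.
Year 1: $155,016 × 8/36 = $34,448. Book value $144,568.
Year 2: $155,016 × 7/36 = $30,142. Book value $114,426.
Year 3: $155,016 × 6/36 = $25,836. Book value $88,590.
Year 4: $155,016 × 5/36 = $21,530. Book value $67,060.
Year 5: $155,016 × 4/36 = $17,224. Book value $49,836.
Year 6: $155,016 × 3/36 = $12,918. Book value $36,918.
Year 7: $155,016 × 2/36 = $8,612. Book value $28,306.

$8,612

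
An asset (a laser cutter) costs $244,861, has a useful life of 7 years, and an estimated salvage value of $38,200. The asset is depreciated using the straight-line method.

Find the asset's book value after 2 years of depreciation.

$185,815

Depreciable base = $244,861 − $38,200 = $206,661.
Annual expense = $206,661 / 7 = $29,523.
End of year 1: book value $215,338.
End of year 2: book value $185,815.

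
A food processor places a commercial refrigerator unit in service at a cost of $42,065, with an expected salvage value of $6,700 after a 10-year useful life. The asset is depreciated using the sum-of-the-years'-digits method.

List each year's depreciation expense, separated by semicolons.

Depreciable base = $42,065 − $6,700 = $35,365.
Sum of the years' digits = 10+9+8+7+6+5+4+3+2+1 = 55.
Year 1: $35,365 × 10/55 = $6,430. Book value $35,635.
Year 2: $35,365 × 9/55 = $5,787. Book value $29,848.
Year 3: $35,365 × 8/55 = $5,144. Book value $24,704.
Year 4: $35,365 × 7/55 = $4,501. Book value $20,203.
Year 5: $35,365 × 6/55 = $3,858. Book value $16,345.
Year 6: $35,365 × 5/55 = $3,215. Book value $13,130.
Year 7: $35,365 × 4/55 = $2,572. Book value $10,558.
Year 8: $35,365 × 3/55 = $1,929. Book value $8,629.
Year 9: $35,365 × 2/55 = $1,286. Book value $7,343.
Year 10: $35,365 × 1/55 = $643. Book value $6,700.

$6,430; $5,787; $5,144; $4,501; $3,858; $3,215; $2,572; $1,929; $1,286; $643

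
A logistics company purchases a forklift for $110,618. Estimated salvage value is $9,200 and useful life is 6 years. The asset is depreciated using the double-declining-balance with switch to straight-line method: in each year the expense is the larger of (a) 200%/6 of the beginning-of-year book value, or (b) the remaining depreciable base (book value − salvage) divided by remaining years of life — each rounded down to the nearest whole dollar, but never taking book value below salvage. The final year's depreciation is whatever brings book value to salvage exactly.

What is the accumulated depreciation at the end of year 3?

$77,842

Depreciable base = $110,618 − $9,200 = $101,418.
Year 1: DB = ⌊$110,618 × 200%/6⌋ = $36,872; SL = ⌊$101,418/6⌋ = $16,903 → take DB $36,872. Book value $73,746.
Year 2: DB = ⌊$73,746 × 200%/6⌋ = $24,582; SL = ⌊$64,546/5⌋ = $12,909 → take DB $24,582. Book value $49,164.
Year 3: DB = ⌊$49,164 × 200%/6⌋ = $16,388; SL = ⌊$39,964/4⌋ = $9,991 → take DB $16,388. Book value $32,776.
Accumulated through year 3 = $110,618 − $32,776 = $77,842.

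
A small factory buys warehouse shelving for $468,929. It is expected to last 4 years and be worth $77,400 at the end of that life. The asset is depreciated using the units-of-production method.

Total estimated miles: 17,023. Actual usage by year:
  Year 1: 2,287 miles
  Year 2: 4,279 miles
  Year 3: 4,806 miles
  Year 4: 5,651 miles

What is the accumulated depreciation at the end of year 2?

Depreciable base = $468,929 − $77,400 = $391,529.
Rate = $391,529 / 17,023 miles = $23 per mile.
Year 1: 2,287 × $23 = $52,601. Book value $416,328.
Year 2: 4,279 × $23 = $98,417. Book value $317,911.
Accumulated through year 2 = $468,929 − $317,911 = $151,018.

$151,018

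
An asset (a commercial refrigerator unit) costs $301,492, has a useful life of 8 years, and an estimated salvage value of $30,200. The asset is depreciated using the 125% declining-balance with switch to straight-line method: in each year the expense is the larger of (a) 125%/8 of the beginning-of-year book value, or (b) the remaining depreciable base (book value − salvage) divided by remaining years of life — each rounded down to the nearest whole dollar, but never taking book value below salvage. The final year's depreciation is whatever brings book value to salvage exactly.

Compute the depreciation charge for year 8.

Depreciable base = $301,492 − $30,200 = $271,292.
Year 1: DB = ⌊$301,492 × 125%/8⌋ = $47,108; SL = ⌊$271,292/8⌋ = $33,911 → take DB $47,108. Book value $254,384.
Year 2: DB = ⌊$254,384 × 125%/8⌋ = $39,747; SL = ⌊$224,184/7⌋ = $32,026 → take DB $39,747. Book value $214,637.
Year 3: DB = ⌊$214,637 × 125%/8⌋ = $33,537; SL = ⌊$184,437/6⌋ = $30,739 → take DB $33,537. Book value $181,100.
Year 4: DB = ⌊$181,100 × 125%/8⌋ = $28,296; SL = ⌊$150,900/5⌋ = $30,180 → take SL $30,180. Book value $150,920.
Year 5: DB = ⌊$150,920 × 125%/8⌋ = $23,581; SL = ⌊$120,720/4⌋ = $30,180 → take SL $30,180. Book value $120,740.
Year 6: DB = ⌊$120,740 × 125%/8⌋ = $18,865; SL = ⌊$90,540/3⌋ = $30,180 → take SL $30,180. Book value $90,560.
Year 7: DB = ⌊$90,560 × 125%/8⌋ = $14,150; SL = ⌊$60,360/2⌋ = $30,180 → take SL $30,180. Book value $60,380.
Year 8 (final): $60,380 − $30,200 = $30,180. Book value $30,200.

$30,180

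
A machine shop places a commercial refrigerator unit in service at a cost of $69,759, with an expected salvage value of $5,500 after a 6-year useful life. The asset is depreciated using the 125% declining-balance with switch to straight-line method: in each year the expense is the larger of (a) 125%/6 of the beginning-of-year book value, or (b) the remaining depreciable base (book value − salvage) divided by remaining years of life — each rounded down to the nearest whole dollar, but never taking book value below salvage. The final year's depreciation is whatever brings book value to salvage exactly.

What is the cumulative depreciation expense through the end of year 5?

Depreciable base = $69,759 − $5,500 = $64,259.
Year 1: DB = ⌊$69,759 × 125%/6⌋ = $14,533; SL = ⌊$64,259/6⌋ = $10,709 → take DB $14,533. Book value $55,226.
Year 2: DB = ⌊$55,226 × 125%/6⌋ = $11,505; SL = ⌊$49,726/5⌋ = $9,945 → take DB $11,505. Book value $43,721.
Year 3: DB = ⌊$43,721 × 125%/6⌋ = $9,108; SL = ⌊$38,221/4⌋ = $9,555 → take SL $9,555. Book value $34,166.
Year 4: DB = ⌊$34,166 × 125%/6⌋ = $7,117; SL = ⌊$28,666/3⌋ = $9,555 → take SL $9,555. Book value $24,611.
Year 5: DB = ⌊$24,611 × 125%/6⌋ = $5,127; SL = ⌊$19,111/2⌋ = $9,555 → take SL $9,555. Book value $15,056.
Accumulated through year 5 = $69,759 − $15,056 = $54,703.

$54,703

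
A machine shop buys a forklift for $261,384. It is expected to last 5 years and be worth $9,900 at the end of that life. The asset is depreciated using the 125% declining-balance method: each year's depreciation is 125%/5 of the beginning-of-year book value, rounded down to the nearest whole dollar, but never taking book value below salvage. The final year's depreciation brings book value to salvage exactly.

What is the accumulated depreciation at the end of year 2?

$114,355

Depreciable base = $261,384 − $9,900 = $251,484.
Year 1: ⌊$261,384 × 125%/5⌋ = $65,346. Book value $196,038.
Year 2: ⌊$196,038 × 125%/5⌋ = $49,009. Book value $147,029.
Accumulated through year 2 = $261,384 − $147,029 = $114,355.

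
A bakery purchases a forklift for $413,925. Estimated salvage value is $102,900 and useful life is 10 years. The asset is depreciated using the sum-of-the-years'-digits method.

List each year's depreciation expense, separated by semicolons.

Depreciable base = $413,925 − $102,900 = $311,025.
Sum of the years' digits = 10+9+8+7+6+5+4+3+2+1 = 55.
Year 1: $311,025 × 10/55 = $56,550. Book value $357,375.
Year 2: $311,025 × 9/55 = $50,895. Book value $306,480.
Year 3: $311,025 × 8/55 = $45,240. Book value $261,240.
Year 4: $311,025 × 7/55 = $39,585. Book value $221,655.
Year 5: $311,025 × 6/55 = $33,930. Book value $187,725.
Year 6: $311,025 × 5/55 = $28,275. Book value $159,450.
Year 7: $311,025 × 4/55 = $22,620. Book value $136,830.
Year 8: $311,025 × 3/55 = $16,965. Book value $119,865.
Year 9: $311,025 × 2/55 = $11,310. Book value $108,555.
Year 10: $311,025 × 1/55 = $5,655. Book value $102,900.

$56,550; $50,895; $45,240; $39,585; $33,930; $28,275; $22,620; $16,965; $11,310; $5,655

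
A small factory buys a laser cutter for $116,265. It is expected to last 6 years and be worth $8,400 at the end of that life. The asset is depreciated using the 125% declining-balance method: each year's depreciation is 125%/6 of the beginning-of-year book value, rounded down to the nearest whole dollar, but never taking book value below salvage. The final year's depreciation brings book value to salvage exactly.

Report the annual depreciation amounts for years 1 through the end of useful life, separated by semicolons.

Depreciable base = $116,265 − $8,400 = $107,865.
Year 1: ⌊$116,265 × 125%/6⌋ = $24,221. Book value $92,044.
Year 2: ⌊$92,044 × 125%/6⌋ = $19,175. Book value $72,869.
Year 3: ⌊$72,869 × 125%/6⌋ = $15,181. Book value $57,688.
Year 4: ⌊$57,688 × 125%/6⌋ = $12,018. Book value $45,670.
Year 5: ⌊$45,670 × 125%/6⌋ = $9,514. Book value $36,156.
Year 6 (final): $36,156 − $8,400 = $27,756. Book value $8,400.

$24,221; $19,175; $15,181; $12,018; $9,514; $27,756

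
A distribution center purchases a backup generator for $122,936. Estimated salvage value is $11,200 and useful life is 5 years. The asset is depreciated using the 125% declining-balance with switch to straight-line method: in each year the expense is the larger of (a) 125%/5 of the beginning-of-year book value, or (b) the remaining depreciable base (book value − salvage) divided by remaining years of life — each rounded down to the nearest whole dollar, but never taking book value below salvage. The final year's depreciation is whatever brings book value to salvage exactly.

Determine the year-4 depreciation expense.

$19,317

Depreciable base = $122,936 − $11,200 = $111,736.
Year 1: DB = ⌊$122,936 × 125%/5⌋ = $30,734; SL = ⌊$111,736/5⌋ = $22,347 → take DB $30,734. Book value $92,202.
Year 2: DB = ⌊$92,202 × 125%/5⌋ = $23,050; SL = ⌊$81,002/4⌋ = $20,250 → take DB $23,050. Book value $69,152.
Year 3: DB = ⌊$69,152 × 125%/5⌋ = $17,288; SL = ⌊$57,952/3⌋ = $19,317 → take SL $19,317. Book value $49,835.
Year 4: DB = ⌊$49,835 × 125%/5⌋ = $12,458; SL = ⌊$38,635/2⌋ = $19,317 → take SL $19,317. Book value $30,518.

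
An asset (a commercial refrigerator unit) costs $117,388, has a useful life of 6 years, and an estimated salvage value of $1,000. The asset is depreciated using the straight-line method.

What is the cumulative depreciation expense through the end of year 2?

Depreciable base = $117,388 − $1,000 = $116,388.
Annual expense = $116,388 / 6 = $19,398.
End of year 1: book value $97,990.
End of year 2: book value $78,592.
Accumulated through year 2 = $117,388 − $78,592 = $38,796.

$38,796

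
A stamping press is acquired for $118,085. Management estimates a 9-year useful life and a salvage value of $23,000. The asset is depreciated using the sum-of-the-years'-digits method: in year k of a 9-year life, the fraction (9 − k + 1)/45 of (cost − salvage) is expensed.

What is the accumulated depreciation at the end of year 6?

Depreciable base = $118,085 − $23,000 = $95,085.
Sum of the years' digits = 9+8+7+6+5+4+3+2+1 = 45.
Year 1: $95,085 × 9/45 = $19,017. Book value $99,068.
Year 2: $95,085 × 8/45 = $16,904. Book value $82,164.
Year 3: $95,085 × 7/45 = $14,791. Book value $67,373.
Year 4: $95,085 × 6/45 = $12,678. Book value $54,695.
Year 5: $95,085 × 5/45 = $10,565. Book value $44,130.
Year 6: $95,085 × 4/45 = $8,452. Book value $35,678.
Accumulated through year 6 = $118,085 − $35,678 = $82,407.

$82,407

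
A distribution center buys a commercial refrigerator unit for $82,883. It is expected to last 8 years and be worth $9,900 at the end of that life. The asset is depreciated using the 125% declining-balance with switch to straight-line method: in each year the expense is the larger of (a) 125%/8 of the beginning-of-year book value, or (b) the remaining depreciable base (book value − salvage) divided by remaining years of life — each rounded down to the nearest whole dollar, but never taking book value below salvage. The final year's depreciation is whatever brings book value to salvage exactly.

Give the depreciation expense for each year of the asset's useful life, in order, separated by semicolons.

$12,950; $10,927; $9,219; $7,977; $7,977; $7,977; $7,978; $7,978

Depreciable base = $82,883 − $9,900 = $72,983.
Year 1: DB = ⌊$82,883 × 125%/8⌋ = $12,950; SL = ⌊$72,983/8⌋ = $9,122 → take DB $12,950. Book value $69,933.
Year 2: DB = ⌊$69,933 × 125%/8⌋ = $10,927; SL = ⌊$60,033/7⌋ = $8,576 → take DB $10,927. Book value $59,006.
Year 3: DB = ⌊$59,006 × 125%/8⌋ = $9,219; SL = ⌊$49,106/6⌋ = $8,184 → take DB $9,219. Book value $49,787.
Year 4: DB = ⌊$49,787 × 125%/8⌋ = $7,779; SL = ⌊$39,887/5⌋ = $7,977 → take SL $7,977. Book value $41,810.
Year 5: DB = ⌊$41,810 × 125%/8⌋ = $6,532; SL = ⌊$31,910/4⌋ = $7,977 → take SL $7,977. Book value $33,833.
Year 6: DB = ⌊$33,833 × 125%/8⌋ = $5,286; SL = ⌊$23,933/3⌋ = $7,977 → take SL $7,977. Book value $25,856.
Year 7: DB = ⌊$25,856 × 125%/8⌋ = $4,040; SL = ⌊$15,956/2⌋ = $7,978 → take SL $7,978. Book value $17,878.
Year 8 (final): $17,878 − $9,900 = $7,978. Book value $9,900.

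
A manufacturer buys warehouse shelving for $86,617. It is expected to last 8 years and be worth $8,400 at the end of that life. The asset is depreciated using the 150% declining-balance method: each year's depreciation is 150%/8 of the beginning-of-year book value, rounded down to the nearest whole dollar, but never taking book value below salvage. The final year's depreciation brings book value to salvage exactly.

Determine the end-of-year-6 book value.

Depreciable base = $86,617 − $8,400 = $78,217.
Year 1: ⌊$86,617 × 150%/8⌋ = $16,240. Book value $70,377.
Year 2: ⌊$70,377 × 150%/8⌋ = $13,195. Book value $57,182.
Year 3: ⌊$57,182 × 150%/8⌋ = $10,721. Book value $46,461.
Year 4: ⌊$46,461 × 150%/8⌋ = $8,711. Book value $37,750.
Year 5: ⌊$37,750 × 150%/8⌋ = $7,078. Book value $30,672.
Year 6: ⌊$30,672 × 150%/8⌋ = $5,751. Book value $24,921.

$24,921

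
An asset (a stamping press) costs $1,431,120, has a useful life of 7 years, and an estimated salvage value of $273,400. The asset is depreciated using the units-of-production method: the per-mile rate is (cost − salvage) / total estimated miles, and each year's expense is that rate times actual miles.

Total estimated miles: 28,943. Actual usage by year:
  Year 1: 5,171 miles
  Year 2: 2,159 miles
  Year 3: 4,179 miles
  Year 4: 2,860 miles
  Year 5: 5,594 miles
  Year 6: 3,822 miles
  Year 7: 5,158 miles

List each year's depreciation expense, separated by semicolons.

$206,840; $86,360; $167,160; $114,400; $223,760; $152,880; $206,320

Depreciable base = $1,431,120 − $273,400 = $1,157,720.
Rate = $1,157,720 / 28,943 miles = $40 per mile.
Year 1: 5,171 × $40 = $206,840. Book value $1,224,280.
Year 2: 2,159 × $40 = $86,360. Book value $1,137,920.
Year 3: 4,179 × $40 = $167,160. Book value $970,760.
Year 4: 2,860 × $40 = $114,400. Book value $856,360.
Year 5: 5,594 × $40 = $223,760. Book value $632,600.
Year 6: 3,822 × $40 = $152,880. Book value $479,720.
Year 7: 5,158 × $40 = $206,320. Book value $273,400.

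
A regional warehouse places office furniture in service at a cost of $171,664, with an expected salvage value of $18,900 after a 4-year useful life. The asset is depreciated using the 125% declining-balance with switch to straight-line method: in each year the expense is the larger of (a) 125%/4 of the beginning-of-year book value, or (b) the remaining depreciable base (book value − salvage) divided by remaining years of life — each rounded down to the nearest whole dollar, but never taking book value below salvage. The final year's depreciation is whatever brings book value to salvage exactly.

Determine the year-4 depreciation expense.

Depreciable base = $171,664 − $18,900 = $152,764.
Year 1: DB = ⌊$171,664 × 125%/4⌋ = $53,645; SL = ⌊$152,764/4⌋ = $38,191 → take DB $53,645. Book value $118,019.
Year 2: DB = ⌊$118,019 × 125%/4⌋ = $36,880; SL = ⌊$99,119/3⌋ = $33,039 → take DB $36,880. Book value $81,139.
Year 3: DB = ⌊$81,139 × 125%/4⌋ = $25,355; SL = ⌊$62,239/2⌋ = $31,119 → take SL $31,119. Book value $50,020.
Year 4 (final): $50,020 − $18,900 = $31,120. Book value $18,900.

$31,120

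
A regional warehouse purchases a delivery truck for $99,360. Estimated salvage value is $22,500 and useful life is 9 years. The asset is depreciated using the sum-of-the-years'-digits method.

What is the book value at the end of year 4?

Depreciable base = $99,360 − $22,500 = $76,860.
Sum of the years' digits = 9+8+7+6+5+4+3+2+1 = 45.
Year 1: $76,860 × 9/45 = $15,372. Book value $83,988.
Year 2: $76,860 × 8/45 = $13,664. Book value $70,324.
Year 3: $76,860 × 7/45 = $11,956. Book value $58,368.
Year 4: $76,860 × 6/45 = $10,248. Book value $48,120.

$48,120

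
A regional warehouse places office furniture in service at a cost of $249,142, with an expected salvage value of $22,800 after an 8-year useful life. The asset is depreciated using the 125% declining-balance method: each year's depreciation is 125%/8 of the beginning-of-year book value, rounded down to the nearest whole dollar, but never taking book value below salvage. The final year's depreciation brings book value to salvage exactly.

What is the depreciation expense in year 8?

Depreciable base = $249,142 − $22,800 = $226,342.
Year 1: ⌊$249,142 × 125%/8⌋ = $38,928. Book value $210,214.
Year 2: ⌊$210,214 × 125%/8⌋ = $32,845. Book value $177,369.
Year 3: ⌊$177,369 × 125%/8⌋ = $27,713. Book value $149,656.
Year 4: ⌊$149,656 × 125%/8⌋ = $23,383. Book value $126,273.
Year 5: ⌊$126,273 × 125%/8⌋ = $19,730. Book value $106,543.
Year 6: ⌊$106,543 × 125%/8⌋ = $16,647. Book value $89,896.
Year 7: ⌊$89,896 × 125%/8⌋ = $14,046. Book value $75,850.
Year 8 (final): $75,850 − $22,800 = $53,050. Book value $22,800.

$53,050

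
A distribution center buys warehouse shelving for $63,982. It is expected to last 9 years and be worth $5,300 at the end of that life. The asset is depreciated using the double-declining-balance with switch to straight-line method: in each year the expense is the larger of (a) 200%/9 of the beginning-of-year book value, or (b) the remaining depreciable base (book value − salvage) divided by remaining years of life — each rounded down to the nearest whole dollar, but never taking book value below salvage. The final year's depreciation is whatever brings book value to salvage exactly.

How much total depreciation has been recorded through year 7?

Depreciable base = $63,982 − $5,300 = $58,682.
Year 1: DB = ⌊$63,982 × 200%/9⌋ = $14,218; SL = ⌊$58,682/9⌋ = $6,520 → take DB $14,218. Book value $49,764.
Year 2: DB = ⌊$49,764 × 200%/9⌋ = $11,058; SL = ⌊$44,464/8⌋ = $5,558 → take DB $11,058. Book value $38,706.
Year 3: DB = ⌊$38,706 × 200%/9⌋ = $8,601; SL = ⌊$33,406/7⌋ = $4,772 → take DB $8,601. Book value $30,105.
Year 4: DB = ⌊$30,105 × 200%/9⌋ = $6,690; SL = ⌊$24,805/6⌋ = $4,134 → take DB $6,690. Book value $23,415.
Year 5: DB = ⌊$23,415 × 200%/9⌋ = $5,203; SL = ⌊$18,115/5⌋ = $3,623 → take DB $5,203. Book value $18,212.
Year 6: DB = ⌊$18,212 × 200%/9⌋ = $4,047; SL = ⌊$12,912/4⌋ = $3,228 → take DB $4,047. Book value $14,165.
Year 7: DB = ⌊$14,165 × 200%/9⌋ = $3,147; SL = ⌊$8,865/3⌋ = $2,955 → take DB $3,147. Book value $11,018.
Accumulated through year 7 = $63,982 − $11,018 = $52,964.

$52,964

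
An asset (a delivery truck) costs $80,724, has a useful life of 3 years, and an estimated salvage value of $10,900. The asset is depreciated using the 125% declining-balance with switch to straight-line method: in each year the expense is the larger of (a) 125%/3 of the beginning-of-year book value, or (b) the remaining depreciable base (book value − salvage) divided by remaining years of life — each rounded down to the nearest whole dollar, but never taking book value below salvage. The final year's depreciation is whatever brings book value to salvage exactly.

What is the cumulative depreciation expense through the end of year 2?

$53,255

Depreciable base = $80,724 − $10,900 = $69,824.
Year 1: DB = ⌊$80,724 × 125%/3⌋ = $33,635; SL = ⌊$69,824/3⌋ = $23,274 → take DB $33,635. Book value $47,089.
Year 2: DB = ⌊$47,089 × 125%/3⌋ = $19,620; SL = ⌊$36,189/2⌋ = $18,094 → take DB $19,620. Book value $27,469.
Accumulated through year 2 = $80,724 − $27,469 = $53,255.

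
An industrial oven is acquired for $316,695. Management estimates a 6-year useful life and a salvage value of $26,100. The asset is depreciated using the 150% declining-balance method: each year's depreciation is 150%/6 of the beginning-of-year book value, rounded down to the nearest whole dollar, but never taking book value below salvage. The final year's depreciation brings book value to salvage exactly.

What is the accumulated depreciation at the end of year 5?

Depreciable base = $316,695 − $26,100 = $290,595.
Year 1: ⌊$316,695 × 150%/6⌋ = $79,173. Book value $237,522.
Year 2: ⌊$237,522 × 150%/6⌋ = $59,380. Book value $178,142.
Year 3: ⌊$178,142 × 150%/6⌋ = $44,535. Book value $133,607.
Year 4: ⌊$133,607 × 150%/6⌋ = $33,401. Book value $100,206.
Year 5: ⌊$100,206 × 150%/6⌋ = $25,051. Book value $75,155.
Accumulated through year 5 = $316,695 − $75,155 = $241,540.

$241,540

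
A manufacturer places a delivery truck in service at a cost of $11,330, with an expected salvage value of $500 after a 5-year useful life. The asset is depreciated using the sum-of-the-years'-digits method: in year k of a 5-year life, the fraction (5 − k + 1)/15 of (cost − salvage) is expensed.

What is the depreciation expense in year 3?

Depreciable base = $11,330 − $500 = $10,830.
Sum of the years' digits = 5+4+3+2+1 = 15.
Year 1: $10,830 × 5/15 = $3,610. Book value $7,720.
Year 2: $10,830 × 4/15 = $2,888. Book value $4,832.
Year 3: $10,830 × 3/15 = $2,166. Book value $2,666.

$2,166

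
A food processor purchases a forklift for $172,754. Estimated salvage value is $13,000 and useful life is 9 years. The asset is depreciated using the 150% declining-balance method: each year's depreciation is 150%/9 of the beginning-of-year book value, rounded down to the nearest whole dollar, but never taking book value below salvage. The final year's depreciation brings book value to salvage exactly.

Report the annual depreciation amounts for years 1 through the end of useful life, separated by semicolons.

Depreciable base = $172,754 − $13,000 = $159,754.
Year 1: ⌊$172,754 × 150%/9⌋ = $28,792. Book value $143,962.
Year 2: ⌊$143,962 × 150%/9⌋ = $23,993. Book value $119,969.
Year 3: ⌊$119,969 × 150%/9⌋ = $19,994. Book value $99,975.
Year 4: ⌊$99,975 × 150%/9⌋ = $16,662. Book value $83,313.
Year 5: ⌊$83,313 × 150%/9⌋ = $13,885. Book value $69,428.
Year 6: ⌊$69,428 × 150%/9⌋ = $11,571. Book value $57,857.
Year 7: ⌊$57,857 × 150%/9⌋ = $9,642. Book value $48,215.
Year 8: ⌊$48,215 × 150%/9⌋ = $8,035. Book value $40,180.
Year 9 (final): $40,180 − $13,000 = $27,180. Book value $13,000.

$28,792; $23,993; $19,994; $16,662; $13,885; $11,571; $9,642; $8,035; $27,180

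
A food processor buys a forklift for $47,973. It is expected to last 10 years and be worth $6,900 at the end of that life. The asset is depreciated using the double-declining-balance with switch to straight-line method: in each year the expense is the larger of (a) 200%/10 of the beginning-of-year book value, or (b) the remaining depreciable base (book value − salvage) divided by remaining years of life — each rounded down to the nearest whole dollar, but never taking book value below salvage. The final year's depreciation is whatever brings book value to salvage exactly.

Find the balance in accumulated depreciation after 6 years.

$35,395

Depreciable base = $47,973 − $6,900 = $41,073.
Year 1: DB = ⌊$47,973 × 200%/10⌋ = $9,594; SL = ⌊$41,073/10⌋ = $4,107 → take DB $9,594. Book value $38,379.
Year 2: DB = ⌊$38,379 × 200%/10⌋ = $7,675; SL = ⌊$31,479/9⌋ = $3,497 → take DB $7,675. Book value $30,704.
Year 3: DB = ⌊$30,704 × 200%/10⌋ = $6,140; SL = ⌊$23,804/8⌋ = $2,975 → take DB $6,140. Book value $24,564.
Year 4: DB = ⌊$24,564 × 200%/10⌋ = $4,912; SL = ⌊$17,664/7⌋ = $2,523 → take DB $4,912. Book value $19,652.
Year 5: DB = ⌊$19,652 × 200%/10⌋ = $3,930; SL = ⌊$12,752/6⌋ = $2,125 → take DB $3,930. Book value $15,722.
Year 6: DB = ⌊$15,722 × 200%/10⌋ = $3,144; SL = ⌊$8,822/5⌋ = $1,764 → take DB $3,144. Book value $12,578.
Accumulated through year 6 = $47,973 − $12,578 = $35,395.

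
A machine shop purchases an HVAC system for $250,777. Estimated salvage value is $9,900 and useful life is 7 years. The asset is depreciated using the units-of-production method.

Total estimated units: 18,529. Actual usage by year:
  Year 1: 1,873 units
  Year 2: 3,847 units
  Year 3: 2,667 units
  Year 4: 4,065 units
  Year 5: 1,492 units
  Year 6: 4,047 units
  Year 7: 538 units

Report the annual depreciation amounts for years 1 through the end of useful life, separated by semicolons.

$24,349; $50,011; $34,671; $52,845; $19,396; $52,611; $6,994

Depreciable base = $250,777 − $9,900 = $240,877.
Rate = $240,877 / 18,529 units = $13 per unit.
Year 1: 1,873 × $13 = $24,349. Book value $226,428.
Year 2: 3,847 × $13 = $50,011. Book value $176,417.
Year 3: 2,667 × $13 = $34,671. Book value $141,746.
Year 4: 4,065 × $13 = $52,845. Book value $88,901.
Year 5: 1,492 × $13 = $19,396. Book value $69,505.
Year 6: 4,047 × $13 = $52,611. Book value $16,894.
Year 7: 538 × $13 = $6,994. Book value $9,900.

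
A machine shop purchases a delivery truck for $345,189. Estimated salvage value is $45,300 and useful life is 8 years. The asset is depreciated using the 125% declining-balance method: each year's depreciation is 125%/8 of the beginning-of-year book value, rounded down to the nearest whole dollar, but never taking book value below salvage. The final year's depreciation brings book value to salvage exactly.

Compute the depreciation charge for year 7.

Depreciable base = $345,189 − $45,300 = $299,889.
Year 1: ⌊$345,189 × 125%/8⌋ = $53,935. Book value $291,254.
Year 2: ⌊$291,254 × 125%/8⌋ = $45,508. Book value $245,746.
Year 3: ⌊$245,746 × 125%/8⌋ = $38,397. Book value $207,349.
Year 4: ⌊$207,349 × 125%/8⌋ = $32,398. Book value $174,951.
Year 5: ⌊$174,951 × 125%/8⌋ = $27,336. Book value $147,615.
Year 6: ⌊$147,615 × 125%/8⌋ = $23,064. Book value $124,551.
Year 7: ⌊$124,551 × 125%/8⌋ = $19,461. Book value $105,090.

$19,461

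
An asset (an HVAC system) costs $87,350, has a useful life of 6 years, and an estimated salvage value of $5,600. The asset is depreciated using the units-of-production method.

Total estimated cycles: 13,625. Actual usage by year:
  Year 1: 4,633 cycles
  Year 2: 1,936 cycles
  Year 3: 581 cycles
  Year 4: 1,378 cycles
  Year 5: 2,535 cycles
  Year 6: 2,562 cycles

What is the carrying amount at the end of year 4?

$36,182

Depreciable base = $87,350 − $5,600 = $81,750.
Rate = $81,750 / 13,625 cycles = $6 per cycle.
Year 1: 4,633 × $6 = $27,798. Book value $59,552.
Year 2: 1,936 × $6 = $11,616. Book value $47,936.
Year 3: 581 × $6 = $3,486. Book value $44,450.
Year 4: 1,378 × $6 = $8,268. Book value $36,182.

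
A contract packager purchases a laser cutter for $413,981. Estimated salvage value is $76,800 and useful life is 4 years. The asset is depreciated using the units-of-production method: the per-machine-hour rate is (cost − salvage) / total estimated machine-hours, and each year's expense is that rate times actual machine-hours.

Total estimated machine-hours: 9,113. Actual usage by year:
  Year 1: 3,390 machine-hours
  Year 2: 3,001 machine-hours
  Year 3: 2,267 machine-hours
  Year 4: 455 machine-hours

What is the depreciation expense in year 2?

$111,037

Depreciable base = $413,981 − $76,800 = $337,181.
Rate = $337,181 / 9,113 machine-hours = $37 per machine-hour.
Year 1: 3,390 × $37 = $125,430. Book value $288,551.
Year 2: 3,001 × $37 = $111,037. Book value $177,514.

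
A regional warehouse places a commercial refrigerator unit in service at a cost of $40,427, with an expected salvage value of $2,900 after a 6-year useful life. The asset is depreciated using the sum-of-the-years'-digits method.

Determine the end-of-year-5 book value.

$4,687

Depreciable base = $40,427 − $2,900 = $37,527.
Sum of the years' digits = 6+5+4+3+2+1 = 21.
Year 1: $37,527 × 6/21 = $10,722. Book value $29,705.
Year 2: $37,527 × 5/21 = $8,935. Book value $20,770.
Year 3: $37,527 × 4/21 = $7,148. Book value $13,622.
Year 4: $37,527 × 3/21 = $5,361. Book value $8,261.
Year 5: $37,527 × 2/21 = $3,574. Book value $4,687.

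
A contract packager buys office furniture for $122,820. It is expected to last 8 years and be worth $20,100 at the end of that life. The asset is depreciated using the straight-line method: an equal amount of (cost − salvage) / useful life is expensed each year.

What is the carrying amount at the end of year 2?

Depreciable base = $122,820 − $20,100 = $102,720.
Annual expense = $102,720 / 8 = $12,840.
End of year 1: book value $109,980.
End of year 2: book value $97,140.

$97,140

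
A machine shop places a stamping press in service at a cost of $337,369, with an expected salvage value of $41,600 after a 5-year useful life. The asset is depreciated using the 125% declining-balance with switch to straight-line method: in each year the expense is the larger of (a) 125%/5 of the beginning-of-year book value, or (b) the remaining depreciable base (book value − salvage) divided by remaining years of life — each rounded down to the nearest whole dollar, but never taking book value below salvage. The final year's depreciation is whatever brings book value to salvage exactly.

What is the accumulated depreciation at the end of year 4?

$246,378

Depreciable base = $337,369 − $41,600 = $295,769.
Year 1: DB = ⌊$337,369 × 125%/5⌋ = $84,342; SL = ⌊$295,769/5⌋ = $59,153 → take DB $84,342. Book value $253,027.
Year 2: DB = ⌊$253,027 × 125%/5⌋ = $63,256; SL = ⌊$211,427/4⌋ = $52,856 → take DB $63,256. Book value $189,771.
Year 3: DB = ⌊$189,771 × 125%/5⌋ = $47,442; SL = ⌊$148,171/3⌋ = $49,390 → take SL $49,390. Book value $140,381.
Year 4: DB = ⌊$140,381 × 125%/5⌋ = $35,095; SL = ⌊$98,781/2⌋ = $49,390 → take SL $49,390. Book value $90,991.
Accumulated through year 4 = $337,369 − $90,991 = $246,378.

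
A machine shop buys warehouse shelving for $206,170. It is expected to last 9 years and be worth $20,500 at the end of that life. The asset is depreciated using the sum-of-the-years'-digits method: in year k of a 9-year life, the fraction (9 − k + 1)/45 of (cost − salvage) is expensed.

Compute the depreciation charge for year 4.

$24,756

Depreciable base = $206,170 − $20,500 = $185,670.
Sum of the years' digits = 9+8+7+6+5+4+3+2+1 = 45.
Year 1: $185,670 × 9/45 = $37,134. Book value $169,036.
Year 2: $185,670 × 8/45 = $33,008. Book value $136,028.
Year 3: $185,670 × 7/45 = $28,882. Book value $107,146.
Year 4: $185,670 × 6/45 = $24,756. Book value $82,390.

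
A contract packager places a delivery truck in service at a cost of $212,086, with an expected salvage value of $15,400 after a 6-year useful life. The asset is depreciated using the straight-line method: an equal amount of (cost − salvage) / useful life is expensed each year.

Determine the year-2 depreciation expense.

Depreciable base = $212,086 − $15,400 = $196,686.
Annual expense = $196,686 / 6 = $32,781.

$32,781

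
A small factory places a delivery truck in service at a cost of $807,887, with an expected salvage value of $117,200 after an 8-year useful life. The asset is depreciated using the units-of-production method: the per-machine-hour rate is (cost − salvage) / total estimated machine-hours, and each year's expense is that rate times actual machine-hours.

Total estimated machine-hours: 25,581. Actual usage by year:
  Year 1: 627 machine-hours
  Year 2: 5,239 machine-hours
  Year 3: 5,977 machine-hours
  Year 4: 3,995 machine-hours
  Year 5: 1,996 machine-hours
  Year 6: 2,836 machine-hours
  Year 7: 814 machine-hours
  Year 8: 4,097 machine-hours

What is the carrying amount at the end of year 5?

$326,369

Depreciable base = $807,887 − $117,200 = $690,687.
Rate = $690,687 / 25,581 machine-hours = $27 per machine-hour.
Year 1: 627 × $27 = $16,929. Book value $790,958.
Year 2: 5,239 × $27 = $141,453. Book value $649,505.
Year 3: 5,977 × $27 = $161,379. Book value $488,126.
Year 4: 3,995 × $27 = $107,865. Book value $380,261.
Year 5: 1,996 × $27 = $53,892. Book value $326,369.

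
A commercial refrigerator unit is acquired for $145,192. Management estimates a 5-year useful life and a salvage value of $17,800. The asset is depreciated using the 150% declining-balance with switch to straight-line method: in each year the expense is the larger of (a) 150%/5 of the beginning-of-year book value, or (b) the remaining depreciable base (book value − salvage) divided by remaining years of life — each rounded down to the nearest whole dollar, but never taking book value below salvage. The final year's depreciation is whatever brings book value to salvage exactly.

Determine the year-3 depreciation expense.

Depreciable base = $145,192 − $17,800 = $127,392.
Year 1: DB = ⌊$145,192 × 150%/5⌋ = $43,557; SL = ⌊$127,392/5⌋ = $25,478 → take DB $43,557. Book value $101,635.
Year 2: DB = ⌊$101,635 × 150%/5⌋ = $30,490; SL = ⌊$83,835/4⌋ = $20,958 → take DB $30,490. Book value $71,145.
Year 3: DB = ⌊$71,145 × 150%/5⌋ = $21,343; SL = ⌊$53,345/3⌋ = $17,781 → take DB $21,343. Book value $49,802.

$21,343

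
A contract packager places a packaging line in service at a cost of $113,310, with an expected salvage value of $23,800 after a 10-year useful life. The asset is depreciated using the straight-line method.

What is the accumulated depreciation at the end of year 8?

Depreciable base = $113,310 − $23,800 = $89,510.
Annual expense = $89,510 / 10 = $8,951.
End of year 1: book value $104,359.
End of year 2: book value $95,408.
End of year 3: book value $86,457.
End of year 4: book value $77,506.
End of year 5: book value $68,555.
End of year 6: book value $59,604.
End of year 7: book value $50,653.
End of year 8: book value $41,702.
Accumulated through year 8 = $113,310 − $41,702 = $71,608.

$71,608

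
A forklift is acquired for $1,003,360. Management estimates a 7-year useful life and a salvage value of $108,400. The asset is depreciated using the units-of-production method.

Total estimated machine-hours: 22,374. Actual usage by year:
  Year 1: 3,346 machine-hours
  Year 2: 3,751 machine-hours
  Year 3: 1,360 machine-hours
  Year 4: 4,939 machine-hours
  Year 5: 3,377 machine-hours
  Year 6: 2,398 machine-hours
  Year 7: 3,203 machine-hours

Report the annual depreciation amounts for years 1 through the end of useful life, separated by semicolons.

Depreciable base = $1,003,360 − $108,400 = $894,960.
Rate = $894,960 / 22,374 machine-hours = $40 per machine-hour.
Year 1: 3,346 × $40 = $133,840. Book value $869,520.
Year 2: 3,751 × $40 = $150,040. Book value $719,480.
Year 3: 1,360 × $40 = $54,400. Book value $665,080.
Year 4: 4,939 × $40 = $197,560. Book value $467,520.
Year 5: 3,377 × $40 = $135,080. Book value $332,440.
Year 6: 2,398 × $40 = $95,920. Book value $236,520.
Year 7: 3,203 × $40 = $128,120. Book value $108,400.

$133,840; $150,040; $54,400; $197,560; $135,080; $95,920; $128,120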